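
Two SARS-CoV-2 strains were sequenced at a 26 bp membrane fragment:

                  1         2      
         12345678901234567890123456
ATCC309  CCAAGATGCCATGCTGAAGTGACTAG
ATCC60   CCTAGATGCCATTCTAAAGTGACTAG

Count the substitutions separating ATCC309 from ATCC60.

The sequences differ at positions 3 (A/T), 13 (G/T), 16 (G/A).
That gives 3 mismatches out of 26 aligned sites, so the Hamming distance is 3.

3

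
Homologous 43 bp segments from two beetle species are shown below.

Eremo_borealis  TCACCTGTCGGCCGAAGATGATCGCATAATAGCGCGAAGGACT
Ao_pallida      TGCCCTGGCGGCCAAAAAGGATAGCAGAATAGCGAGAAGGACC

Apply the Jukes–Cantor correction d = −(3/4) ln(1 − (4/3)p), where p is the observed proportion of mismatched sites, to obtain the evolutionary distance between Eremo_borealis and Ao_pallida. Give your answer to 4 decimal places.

Mismatches occur at site 2 (C→G), site 3 (A→C), site 8 (T→G), site 14 (G→A), site 17 (G→A), site 19 (T→G), site 23 (C→A), site 27 (T→G), site 35 (C→A), site 43 (T→C).
p = 10/43 = 0.232558.
d = −0.75 · ln(1 − (4/3)·0.232558) = −0.75 · ln(0.689923) = −0.75 · (-0.371175) = 0.2784.

0.2784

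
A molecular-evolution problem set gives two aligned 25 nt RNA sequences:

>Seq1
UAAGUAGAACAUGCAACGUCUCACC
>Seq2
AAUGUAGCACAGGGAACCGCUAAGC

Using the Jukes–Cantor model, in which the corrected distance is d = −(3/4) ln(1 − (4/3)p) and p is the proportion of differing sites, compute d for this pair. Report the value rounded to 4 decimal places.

Mismatches occur at site 1 (U/A), site 3 (A/U), site 8 (A/C), site 12 (U/G), site 14 (C/G), site 18 (G/C), site 19 (U/G), site 22 (C/A), site 24 (C/G).
p = 9/25 = 0.360000.
d = −0.75 · ln(1 − (4/3)·0.360000) = −0.75 · ln(0.520000) = −0.75 · (-0.653926) = 0.4904.

0.4904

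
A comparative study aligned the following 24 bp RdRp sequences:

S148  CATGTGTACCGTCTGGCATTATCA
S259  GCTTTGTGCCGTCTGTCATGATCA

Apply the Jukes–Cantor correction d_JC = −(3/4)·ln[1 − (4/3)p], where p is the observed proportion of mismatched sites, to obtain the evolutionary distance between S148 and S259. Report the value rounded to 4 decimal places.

The sequences differ at positions 1 (C/G), 2 (A/C), 4 (G/T), 8 (A/G), 16 (G/T), 20 (T/G).
p = 6/24 = 0.250000.
d = −0.75 · ln(1 − (4/3)·0.250000) = −0.75 · ln(0.666667) = −0.75 · (-0.405465) = 0.3041.

0.3041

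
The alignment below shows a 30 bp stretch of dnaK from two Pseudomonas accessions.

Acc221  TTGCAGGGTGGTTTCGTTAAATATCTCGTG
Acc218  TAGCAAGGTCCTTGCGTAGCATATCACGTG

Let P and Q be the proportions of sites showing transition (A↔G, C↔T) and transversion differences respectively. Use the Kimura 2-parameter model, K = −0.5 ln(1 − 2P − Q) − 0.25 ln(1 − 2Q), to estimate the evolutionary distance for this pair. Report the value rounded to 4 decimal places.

The sequences differ at positions 2 (T/A, transversion), 6 (G/A, transition), 10 (G/C, transversion), 11 (G/C, transversion), 14 (T/G, transversion), 18 (T/A, transversion), 19 (A/G, transition), 20 (A/C, transversion), 26 (T/A, transversion).
Of the 9 differences, 2 transitions and 7 transversions over 30 sites: P = 2/30 = 0.066667, Q = 7/30 = 0.233333.
d = −0.5·ln(0.633333) − 0.25·ln(0.533334) = −0.5·(-0.456759) − 0.25·(-0.628607) = 0.3855.

0.3855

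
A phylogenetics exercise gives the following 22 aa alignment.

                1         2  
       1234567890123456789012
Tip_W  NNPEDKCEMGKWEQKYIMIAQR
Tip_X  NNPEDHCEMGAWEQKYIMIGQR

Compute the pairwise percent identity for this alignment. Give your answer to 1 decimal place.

Mismatches occur at site 6 (K/H), site 11 (K/A), site 20 (A/G).
19 of the 22 sites match, so the percent identity is 19/22 × 100 = 86.4%.

86.4%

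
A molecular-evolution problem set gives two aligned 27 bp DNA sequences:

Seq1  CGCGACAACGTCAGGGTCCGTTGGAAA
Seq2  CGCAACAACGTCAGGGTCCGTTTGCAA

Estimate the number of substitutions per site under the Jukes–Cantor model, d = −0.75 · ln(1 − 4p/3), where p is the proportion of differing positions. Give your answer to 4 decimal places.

0.1203

Differing sites — 4:G/A; 23:G/T; 25:A/C.
p = 3/27 = 0.111111.
d = −0.75 · ln(1 − (4/3)·0.111111) = −0.75 · ln(0.851852) = −0.75 · (-0.160342) = 0.1203.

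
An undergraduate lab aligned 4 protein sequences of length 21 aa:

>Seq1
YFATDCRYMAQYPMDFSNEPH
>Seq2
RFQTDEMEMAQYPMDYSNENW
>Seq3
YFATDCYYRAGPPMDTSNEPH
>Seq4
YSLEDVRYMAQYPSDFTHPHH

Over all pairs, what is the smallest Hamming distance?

Pairwise Hamming distances:
  Seq1 vs Seq2: 8
  Seq1 vs Seq3: 5
  Seq1 vs Seq4: 9
  Seq2 vs Seq3: 11
  Seq2 vs Seq4: 14
  Seq3 vs Seq4: 14
The smallest is 5, between Seq1 and Seq3.

5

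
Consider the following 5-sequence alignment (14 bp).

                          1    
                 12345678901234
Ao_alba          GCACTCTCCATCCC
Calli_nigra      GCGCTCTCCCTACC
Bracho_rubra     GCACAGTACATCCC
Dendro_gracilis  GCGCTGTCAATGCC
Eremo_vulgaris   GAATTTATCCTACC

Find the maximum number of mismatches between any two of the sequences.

Pairwise Hamming distances:
  Ao_alba vs Calli_nigra: 3
  Ao_alba vs Bracho_rubra: 3
  Ao_alba vs Dendro_gracilis: 4
  Ao_alba vs Eremo_vulgaris: 7
  Calli_nigra vs Bracho_rubra: 6
  Calli_nigra vs Dendro_gracilis: 4
  Calli_nigra vs Eremo_vulgaris: 6
  Bracho_rubra vs Dendro_gracilis: 5
  Bracho_rubra vs Eremo_vulgaris: 8
  Dendro_gracilis vs Eremo_vulgaris: 9
The largest is 9, between Dendro_gracilis and Eremo_vulgaris.

9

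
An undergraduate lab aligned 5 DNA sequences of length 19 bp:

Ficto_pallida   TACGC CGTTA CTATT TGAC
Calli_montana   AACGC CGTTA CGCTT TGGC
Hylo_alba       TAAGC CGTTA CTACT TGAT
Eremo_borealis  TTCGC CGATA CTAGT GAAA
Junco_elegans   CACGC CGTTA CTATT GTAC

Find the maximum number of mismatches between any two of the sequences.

10

Pairwise Hamming distances:
  Ficto_pallida vs Calli_montana: 4
  Ficto_pallida vs Hylo_alba: 3
  Ficto_pallida vs Eremo_borealis: 6
  Ficto_pallida vs Junco_elegans: 3
  Calli_montana vs Hylo_alba: 7
  Calli_montana vs Eremo_borealis: 10
  Calli_montana vs Junco_elegans: 6
  Hylo_alba vs Eremo_borealis: 7
  Hylo_alba vs Junco_elegans: 6
  Eremo_borealis vs Junco_elegans: 6
The largest is 10, between Calli_montana and Eremo_borealis.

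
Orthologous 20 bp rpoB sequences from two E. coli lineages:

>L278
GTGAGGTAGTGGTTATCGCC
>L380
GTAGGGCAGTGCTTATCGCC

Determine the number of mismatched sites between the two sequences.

The sequences differ at positions 3 (G/A), 4 (A/G), 7 (T/C), 12 (G/C).
That gives 4 mismatches out of 20 aligned sites, so the Hamming distance is 4.

4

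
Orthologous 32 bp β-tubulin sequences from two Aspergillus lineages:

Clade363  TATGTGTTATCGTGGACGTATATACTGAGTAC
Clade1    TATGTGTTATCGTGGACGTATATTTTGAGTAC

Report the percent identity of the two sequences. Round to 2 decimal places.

93.75%

Differing sites — 24:A/T; 25:C/T.
30 of the 32 sites match, so the percent identity is 30/32 × 100 = 93.75%.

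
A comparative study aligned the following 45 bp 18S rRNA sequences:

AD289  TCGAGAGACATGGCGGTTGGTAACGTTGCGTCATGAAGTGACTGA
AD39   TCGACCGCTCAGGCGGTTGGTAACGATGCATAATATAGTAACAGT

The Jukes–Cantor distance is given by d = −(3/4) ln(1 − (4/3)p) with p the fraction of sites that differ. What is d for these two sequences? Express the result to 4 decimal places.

Mismatches occur at site 5 (G→C), site 6 (A→C), site 8 (A→C), site 9 (C→T), site 10 (A→C), site 11 (T→A), site 26 (T→A), site 30 (G→A), site 32 (C→A), site 35 (G→A), site 36 (A→T), site 40 (G→A), site 43 (T→A), site 45 (A→T).
p = 14/45 = 0.311111.
d = −0.75 · ln(1 − (4/3)·0.311111) = −0.75 · ln(0.585185) = −0.75 · (-0.535827) = 0.4019.

0.4019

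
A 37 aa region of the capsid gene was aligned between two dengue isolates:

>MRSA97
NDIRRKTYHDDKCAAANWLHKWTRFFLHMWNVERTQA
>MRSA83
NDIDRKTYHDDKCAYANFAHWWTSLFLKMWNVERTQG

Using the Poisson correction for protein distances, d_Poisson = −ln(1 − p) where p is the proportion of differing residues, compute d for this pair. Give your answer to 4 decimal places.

The sequences differ at positions 4 (R/D), 15 (A/Y), 18 (W/F), 19 (L/A), 21 (K/W), 24 (R/S), 25 (F/L), 28 (H/K), 37 (A/G).
p = 9/37 = 0.243243.
d = −ln(1 − 0.243243) = −ln(0.756757) = 0.2787.

0.2787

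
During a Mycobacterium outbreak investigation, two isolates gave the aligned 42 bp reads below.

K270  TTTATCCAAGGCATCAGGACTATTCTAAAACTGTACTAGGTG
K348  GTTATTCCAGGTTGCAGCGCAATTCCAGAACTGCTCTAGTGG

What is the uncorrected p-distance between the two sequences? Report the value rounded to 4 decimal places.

0.3571

Mismatches occur at site 1 (T↔G), site 6 (C↔T), site 8 (A↔C), site 12 (C↔T), site 13 (A↔T), site 14 (T↔G), site 18 (G↔C), site 19 (A↔G), site 21 (T↔A), site 26 (T↔C), site 28 (A↔G), site 34 (T↔C), site 35 (A↔T), site 40 (G↔T), site 41 (T↔G).
There are 15 differences over 42 sites, so p = 15/42 = 0.3571.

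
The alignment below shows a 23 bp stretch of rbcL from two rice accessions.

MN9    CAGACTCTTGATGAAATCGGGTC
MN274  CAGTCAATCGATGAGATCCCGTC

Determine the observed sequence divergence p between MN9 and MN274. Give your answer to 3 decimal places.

Differing sites — 4:A/T; 6:T/A; 7:C/A; 9:T/C; 15:A/G; 19:G/C; 20:G/C.
There are 7 differences over 23 sites, so p = 7/23 = 0.304.

0.304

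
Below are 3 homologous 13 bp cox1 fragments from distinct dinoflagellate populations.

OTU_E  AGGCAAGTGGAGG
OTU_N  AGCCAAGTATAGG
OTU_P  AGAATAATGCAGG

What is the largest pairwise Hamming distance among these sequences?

6

Pairwise Hamming distances:
  OTU_E vs OTU_N: 3
  OTU_E vs OTU_P: 5
  OTU_N vs OTU_P: 6
The largest is 6, between OTU_N and OTU_P.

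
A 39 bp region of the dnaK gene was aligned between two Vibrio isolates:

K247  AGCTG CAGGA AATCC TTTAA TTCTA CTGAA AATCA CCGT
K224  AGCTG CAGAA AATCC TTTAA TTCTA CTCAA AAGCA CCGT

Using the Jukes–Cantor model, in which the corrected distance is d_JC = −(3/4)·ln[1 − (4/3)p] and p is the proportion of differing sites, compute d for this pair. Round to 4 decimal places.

Differing sites — 9:G/A; 28:G/C; 33:T/G.
p = 3/39 = 0.076923.
d = −0.75 · ln(1 − (4/3)·0.076923) = −0.75 · ln(0.897436) = −0.75 · (-0.108213) = 0.0812.

0.0812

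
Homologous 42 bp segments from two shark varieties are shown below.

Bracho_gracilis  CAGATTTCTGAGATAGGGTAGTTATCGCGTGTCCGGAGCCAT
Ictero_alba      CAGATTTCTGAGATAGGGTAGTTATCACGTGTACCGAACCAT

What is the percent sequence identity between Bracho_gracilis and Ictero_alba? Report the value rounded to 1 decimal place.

90.5%

Differing sites — 27:G/A; 33:C/A; 35:G/C; 38:G/A.
38 of the 42 sites match, so the percent identity is 38/42 × 100 = 90.5%.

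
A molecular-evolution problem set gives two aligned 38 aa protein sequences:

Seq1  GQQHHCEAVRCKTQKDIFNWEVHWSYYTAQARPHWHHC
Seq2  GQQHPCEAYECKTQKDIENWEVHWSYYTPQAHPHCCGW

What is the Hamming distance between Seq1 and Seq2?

The sequences differ at positions 5 (H/P), 9 (V/Y), 10 (R/E), 18 (F/E), 29 (A/P), 32 (R/H), 35 (W/C), 36 (H/C), 37 (H/G), 38 (C/W).
That gives 10 mismatches out of 38 aligned sites, so the Hamming distance is 10.

10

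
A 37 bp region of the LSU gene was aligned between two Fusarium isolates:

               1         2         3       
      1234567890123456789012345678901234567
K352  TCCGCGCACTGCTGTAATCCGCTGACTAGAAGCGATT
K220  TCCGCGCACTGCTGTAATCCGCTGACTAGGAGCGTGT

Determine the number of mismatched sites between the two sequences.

3

Differing sites — 30:A/G; 35:A/T; 36:T/G.
That gives 3 mismatches out of 37 aligned sites, so the Hamming distance is 3.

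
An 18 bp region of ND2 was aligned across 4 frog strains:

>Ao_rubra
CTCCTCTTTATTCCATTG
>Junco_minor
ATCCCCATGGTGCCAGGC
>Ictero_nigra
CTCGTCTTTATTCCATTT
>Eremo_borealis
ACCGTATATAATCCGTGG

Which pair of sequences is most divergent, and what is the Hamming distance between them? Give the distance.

Pairwise Hamming distances:
  Ao_rubra vs Junco_minor: 9
  Ao_rubra vs Ictero_nigra: 2
  Ao_rubra vs Eremo_borealis: 8
  Junco_minor vs Ictero_nigra: 10
  Junco_minor vs Eremo_borealis: 13
  Ictero_nigra vs Eremo_borealis: 8
The largest is 13, between Junco_minor and Eremo_borealis.

13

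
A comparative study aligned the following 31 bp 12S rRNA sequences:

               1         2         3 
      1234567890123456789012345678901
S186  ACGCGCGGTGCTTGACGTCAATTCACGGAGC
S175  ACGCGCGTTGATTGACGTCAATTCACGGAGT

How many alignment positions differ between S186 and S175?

3

Differing sites — 8:G/T; 11:C/A; 31:C/T.
That gives 3 mismatches out of 31 aligned sites, so the Hamming distance is 3.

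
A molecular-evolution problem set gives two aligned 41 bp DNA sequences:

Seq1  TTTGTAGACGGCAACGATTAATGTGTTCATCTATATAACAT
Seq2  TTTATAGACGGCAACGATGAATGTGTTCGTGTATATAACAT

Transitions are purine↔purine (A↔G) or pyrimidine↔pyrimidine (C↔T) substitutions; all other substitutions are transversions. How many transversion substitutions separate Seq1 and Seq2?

2

Differing sites — 4:G/A (Ti); 19:T/G (Tv); 29:A/G (Ti); 31:C/G (Tv).
Of the 4 differences, 2 transitions and 2 transversions, so the answer is 2.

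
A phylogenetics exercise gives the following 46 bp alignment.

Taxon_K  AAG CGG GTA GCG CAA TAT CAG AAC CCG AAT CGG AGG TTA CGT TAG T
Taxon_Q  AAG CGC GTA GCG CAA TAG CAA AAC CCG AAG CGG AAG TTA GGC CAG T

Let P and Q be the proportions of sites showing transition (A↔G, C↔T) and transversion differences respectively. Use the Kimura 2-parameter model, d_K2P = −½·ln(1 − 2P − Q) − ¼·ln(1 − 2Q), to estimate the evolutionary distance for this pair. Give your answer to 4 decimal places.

Mismatches occur at site 6 (G→C, transversion), site 18 (T→G, transversion), site 21 (G→A, transition), site 30 (T→G, transversion), site 35 (G→A, transition), site 40 (C→G, transversion), site 42 (T→C, transition), site 43 (T→C, transition).
Of the 8 differences, 4 transitions and 4 transversions over 46 sites: P = 4/46 = 0.086957, Q = 4/46 = 0.086957.
d = −0.5·ln(0.739129) − 0.25·ln(0.826086) = −0.5·(-0.302283) − 0.25·(-0.191056) = 0.1989.

0.1989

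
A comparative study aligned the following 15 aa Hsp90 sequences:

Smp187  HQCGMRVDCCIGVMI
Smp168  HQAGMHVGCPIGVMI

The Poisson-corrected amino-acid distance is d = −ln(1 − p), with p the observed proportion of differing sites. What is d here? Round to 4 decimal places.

The sequences differ at positions 3 (C/A), 6 (R/H), 8 (D/G), 10 (C/P).
p = 4/15 = 0.266667.
d = −ln(1 − 0.266667) = −ln(0.733333) = 0.3102.

0.3102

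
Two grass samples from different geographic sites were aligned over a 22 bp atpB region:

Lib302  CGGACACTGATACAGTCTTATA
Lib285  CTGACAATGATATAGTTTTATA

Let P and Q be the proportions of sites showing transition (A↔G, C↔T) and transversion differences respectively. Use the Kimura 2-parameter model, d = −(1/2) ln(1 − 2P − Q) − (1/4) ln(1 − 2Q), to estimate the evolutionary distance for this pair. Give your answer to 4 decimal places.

0.2094

Mismatches occur at site 2 (G/T, transversion), site 7 (C/A, transversion), site 13 (C/T, transition), site 17 (C/T, transition).
Of the 4 differences, 2 transitions and 2 transversions over 22 sites: P = 2/22 = 0.090909, Q = 2/22 = 0.090909.
d = −0.5·ln(0.727273) − 0.25·ln(0.818182) = −0.5·(-0.318453) − 0.25·(-0.200670) = 0.2094.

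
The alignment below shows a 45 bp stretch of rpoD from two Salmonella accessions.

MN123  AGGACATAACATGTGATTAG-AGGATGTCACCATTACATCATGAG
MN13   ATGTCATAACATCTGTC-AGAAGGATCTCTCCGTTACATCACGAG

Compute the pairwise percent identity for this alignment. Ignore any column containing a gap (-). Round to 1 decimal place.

Excluding the 2 gap columns leaves 43 comparable sites.
Differing sites — 2:G/T; 4:A/T; 13:G/C; 16:A/T; 17:T/C; 27:G/C; 30:A/T; 33:A/G; 42:T/C.
34 of the 43 comparable sites match, so the percent identity is 34/43 × 100 = 79.1%.

79.1%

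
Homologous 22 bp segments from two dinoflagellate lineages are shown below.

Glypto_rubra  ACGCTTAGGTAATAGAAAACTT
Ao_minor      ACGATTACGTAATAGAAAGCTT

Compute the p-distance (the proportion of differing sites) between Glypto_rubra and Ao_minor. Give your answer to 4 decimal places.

Mismatches occur at site 4 (C↔A), site 8 (G↔C), site 19 (A↔G).
There are 3 differences over 22 sites, so p = 3/22 = 0.1364.

0.1364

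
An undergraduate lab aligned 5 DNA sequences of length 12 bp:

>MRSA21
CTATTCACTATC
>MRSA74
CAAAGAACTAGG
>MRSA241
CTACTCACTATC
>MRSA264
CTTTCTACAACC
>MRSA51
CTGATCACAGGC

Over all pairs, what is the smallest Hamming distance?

1

Pairwise Hamming distances:
  MRSA21 vs MRSA74: 6
  MRSA21 vs MRSA241: 1
  MRSA21 vs MRSA264: 5
  MRSA21 vs MRSA51: 5
  MRSA74 vs MRSA241: 6
  MRSA74 vs MRSA264: 8
  MRSA74 vs MRSA51: 7
  MRSA241 vs MRSA264: 6
  MRSA241 vs MRSA51: 5
  MRSA264 vs MRSA51: 6
The smallest is 1, between MRSA21 and MRSA241.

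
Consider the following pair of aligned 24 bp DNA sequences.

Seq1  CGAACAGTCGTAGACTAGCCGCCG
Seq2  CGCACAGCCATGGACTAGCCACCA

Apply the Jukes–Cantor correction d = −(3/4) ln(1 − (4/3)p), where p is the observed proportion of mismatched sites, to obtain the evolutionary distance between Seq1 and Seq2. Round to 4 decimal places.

0.3041

Differing sites — 3:A/C; 8:T/C; 10:G/A; 12:A/G; 21:G/A; 24:G/A.
p = 6/24 = 0.250000.
d = −0.75 · ln(1 − (4/3)·0.250000) = −0.75 · ln(0.666667) = −0.75 · (-0.405465) = 0.3041.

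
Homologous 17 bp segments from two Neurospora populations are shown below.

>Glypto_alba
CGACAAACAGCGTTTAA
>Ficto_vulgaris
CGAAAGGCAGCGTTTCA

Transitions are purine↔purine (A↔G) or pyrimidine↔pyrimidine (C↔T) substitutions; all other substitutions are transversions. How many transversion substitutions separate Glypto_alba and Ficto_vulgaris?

2

Differing sites — 4:C/A (Tv); 6:A/G (Ti); 7:A/G (Ti); 16:A/C (Tv).
Of the 4 differences, 2 transitions and 2 transversions, so the answer is 2.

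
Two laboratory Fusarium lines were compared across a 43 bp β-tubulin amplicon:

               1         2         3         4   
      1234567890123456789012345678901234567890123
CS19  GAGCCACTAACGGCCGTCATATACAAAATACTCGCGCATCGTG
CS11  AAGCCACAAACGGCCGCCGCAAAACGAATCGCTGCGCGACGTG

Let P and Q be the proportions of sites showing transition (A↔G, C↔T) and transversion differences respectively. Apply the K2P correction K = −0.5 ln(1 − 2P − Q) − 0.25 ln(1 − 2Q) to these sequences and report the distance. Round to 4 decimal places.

Differing sites — 1:G/A (Ti); 8:T/A (Tv); 17:T/C (Ti); 19:A/G (Ti); 20:T/C (Ti); 22:T/A (Tv); 24:C/A (Tv); 25:A/C (Tv); 26:A/G (Ti); 30:A/C (Tv); 31:C/G (Tv); 32:T/C (Ti); 33:C/T (Ti); 38:A/G (Ti); 39:T/A (Tv).
Of the 15 differences, 8 transitions and 7 transversions over 43 sites: P = 8/43 = 0.186047, Q = 7/43 = 0.162791.
d = −0.5·ln(0.465115) − 0.25·ln(0.674418) = −0.5·(-0.765471) − 0.25·(-0.393905) = 0.4812.

0.4812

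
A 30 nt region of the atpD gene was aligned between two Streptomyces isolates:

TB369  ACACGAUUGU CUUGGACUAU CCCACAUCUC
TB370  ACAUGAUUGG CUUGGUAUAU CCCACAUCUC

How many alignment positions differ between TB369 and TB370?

4

The sequences differ at positions 4 (C/U), 10 (U/G), 16 (A/U), 17 (C/A).
That gives 4 mismatches out of 30 aligned sites, so the Hamming distance is 4.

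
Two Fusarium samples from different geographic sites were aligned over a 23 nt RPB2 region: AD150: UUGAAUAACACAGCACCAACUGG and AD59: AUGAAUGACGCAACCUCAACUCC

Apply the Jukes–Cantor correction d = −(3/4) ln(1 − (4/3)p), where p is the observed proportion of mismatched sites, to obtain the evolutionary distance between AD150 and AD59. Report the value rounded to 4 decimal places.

Differing sites — 1:U/A; 7:A/G; 10:A/G; 13:G/A; 15:A/C; 16:C/U; 22:G/C; 23:G/C.
p = 8/23 = 0.347826.
d = −0.75 · ln(1 − (4/3)·0.347826) = −0.75 · ln(0.536232) = −0.75 · (-0.623188) = 0.4674.

0.4674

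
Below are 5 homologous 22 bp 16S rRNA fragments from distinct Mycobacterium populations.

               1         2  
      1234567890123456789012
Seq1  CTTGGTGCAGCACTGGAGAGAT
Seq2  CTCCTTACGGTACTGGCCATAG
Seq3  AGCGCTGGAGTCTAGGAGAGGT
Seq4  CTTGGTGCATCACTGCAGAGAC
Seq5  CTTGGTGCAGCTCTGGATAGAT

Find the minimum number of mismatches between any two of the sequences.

Pairwise Hamming distances:
  Seq1 vs Seq2: 10
  Seq1 vs Seq3: 10
  Seq1 vs Seq4: 3
  Seq1 vs Seq5: 2
  Seq2 vs Seq3: 15
  Seq2 vs Seq4: 12
  Seq2 vs Seq5: 11
  Seq3 vs Seq4: 13
  Seq3 vs Seq5: 11
  Seq4 vs Seq5: 5
The smallest is 2, between Seq1 and Seq5.

2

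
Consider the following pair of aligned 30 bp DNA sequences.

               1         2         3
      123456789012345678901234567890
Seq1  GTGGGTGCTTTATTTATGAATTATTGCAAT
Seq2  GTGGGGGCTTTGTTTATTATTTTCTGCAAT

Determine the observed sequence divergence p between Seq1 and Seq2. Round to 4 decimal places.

The sequences differ at positions 6 (T/G), 12 (A/G), 18 (G/T), 20 (A/T), 23 (A/T), 24 (T/C).
There are 6 differences over 30 sites, so p = 6/30 = 0.2000.

0.2000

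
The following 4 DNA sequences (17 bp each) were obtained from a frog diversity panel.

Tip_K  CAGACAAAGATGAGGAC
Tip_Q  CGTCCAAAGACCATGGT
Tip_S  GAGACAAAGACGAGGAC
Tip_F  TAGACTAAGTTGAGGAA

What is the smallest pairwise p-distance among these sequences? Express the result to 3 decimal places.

Pairwise Hamming distances:
  Tip_K vs Tip_Q: 8
  Tip_K vs Tip_S: 2
  Tip_K vs Tip_F: 4
  Tip_Q vs Tip_S: 8
  Tip_Q vs Tip_F: 11
  Tip_S vs Tip_F: 5
The smallest is 2 mismatches, between Tip_K and Tip_S; p = 2/17 = 0.118.

0.118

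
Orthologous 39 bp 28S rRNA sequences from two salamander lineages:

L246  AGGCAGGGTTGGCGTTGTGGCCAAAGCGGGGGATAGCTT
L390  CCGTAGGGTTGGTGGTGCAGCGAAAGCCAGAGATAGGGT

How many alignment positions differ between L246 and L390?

The sequences differ at positions 1 (A/C), 2 (G/C), 4 (C/T), 13 (C/T), 15 (T/G), 18 (T/C), 19 (G/A), 22 (C/G), 28 (G/C), 29 (G/A), 31 (G/A), 37 (C/G), 38 (T/G).
That gives 13 mismatches out of 39 aligned sites, so the Hamming distance is 13.

13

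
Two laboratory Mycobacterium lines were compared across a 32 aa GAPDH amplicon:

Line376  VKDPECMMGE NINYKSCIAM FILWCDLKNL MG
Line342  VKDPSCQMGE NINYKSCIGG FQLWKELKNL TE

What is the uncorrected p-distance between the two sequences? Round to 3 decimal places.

Differing sites — 5:E/S; 7:M/Q; 19:A/G; 20:M/G; 22:I/Q; 25:C/K; 26:D/E; 31:M/T; 32:G/E.
There are 9 differences over 32 sites, so p = 9/32 = 0.281.

0.281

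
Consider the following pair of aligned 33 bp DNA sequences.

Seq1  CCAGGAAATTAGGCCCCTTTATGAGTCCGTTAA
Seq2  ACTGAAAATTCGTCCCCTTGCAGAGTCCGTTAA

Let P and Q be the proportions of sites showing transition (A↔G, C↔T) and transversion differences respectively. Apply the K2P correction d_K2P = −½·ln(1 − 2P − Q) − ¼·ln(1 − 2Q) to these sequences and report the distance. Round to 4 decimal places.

0.2972

Differing sites — 1:C/A (Tv); 3:A/T (Tv); 5:G/A (Ti); 11:A/C (Tv); 13:G/T (Tv); 20:T/G (Tv); 21:A/C (Tv); 22:T/A (Tv).
Of the 8 differences, 1 transition and 7 transversions over 33 sites: P = 1/33 = 0.030303, Q = 7/33 = 0.212121.
d = −0.5·ln(0.727273) − 0.25·ln(0.575758) = −0.5·(-0.318453) − 0.25·(-0.552068) = 0.2972.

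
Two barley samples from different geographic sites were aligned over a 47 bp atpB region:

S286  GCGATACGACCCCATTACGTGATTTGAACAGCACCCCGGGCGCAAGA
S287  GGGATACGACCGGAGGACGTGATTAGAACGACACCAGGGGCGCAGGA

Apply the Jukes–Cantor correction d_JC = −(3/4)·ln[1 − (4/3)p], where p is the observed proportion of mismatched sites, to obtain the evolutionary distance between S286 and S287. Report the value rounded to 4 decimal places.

0.2805

Differing sites — 2:C/G; 12:C/G; 13:C/G; 15:T/G; 16:T/G; 25:T/A; 30:A/G; 31:G/A; 36:C/A; 37:C/G; 45:A/G.
p = 11/47 = 0.234043.
d = −0.75 · ln(1 − (4/3)·0.234043) = −0.75 · ln(0.687943) = −0.75 · (-0.374049) = 0.2805.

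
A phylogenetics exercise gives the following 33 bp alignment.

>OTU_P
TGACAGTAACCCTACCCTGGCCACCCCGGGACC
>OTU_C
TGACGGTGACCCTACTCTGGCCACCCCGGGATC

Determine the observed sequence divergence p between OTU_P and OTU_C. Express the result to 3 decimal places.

0.121

The sequences differ at positions 5 (A/G), 8 (A/G), 16 (C/T), 32 (C/T).
There are 4 differences over 33 sites, so p = 4/33 = 0.121.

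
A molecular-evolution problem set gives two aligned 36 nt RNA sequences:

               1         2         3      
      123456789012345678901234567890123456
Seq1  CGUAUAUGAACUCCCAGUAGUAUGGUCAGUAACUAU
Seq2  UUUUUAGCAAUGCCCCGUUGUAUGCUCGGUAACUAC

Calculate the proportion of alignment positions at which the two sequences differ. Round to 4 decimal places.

0.3333

The sequences differ at positions 1 (C/U), 2 (G/U), 4 (A/U), 7 (U/G), 8 (G/C), 11 (C/U), 12 (U/G), 16 (A/C), 19 (A/U), 25 (G/C), 28 (A/G), 36 (U/C).
There are 12 differences over 36 sites, so p = 12/36 = 0.3333.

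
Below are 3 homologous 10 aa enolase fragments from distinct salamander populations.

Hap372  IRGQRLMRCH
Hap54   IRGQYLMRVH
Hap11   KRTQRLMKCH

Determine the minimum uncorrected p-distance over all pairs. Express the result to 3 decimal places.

0.200

Pairwise Hamming distances:
  Hap372 vs Hap54: 2
  Hap372 vs Hap11: 3
  Hap54 vs Hap11: 5
The smallest is 2 mismatches, between Hap372 and Hap54; p = 2/10 = 0.200.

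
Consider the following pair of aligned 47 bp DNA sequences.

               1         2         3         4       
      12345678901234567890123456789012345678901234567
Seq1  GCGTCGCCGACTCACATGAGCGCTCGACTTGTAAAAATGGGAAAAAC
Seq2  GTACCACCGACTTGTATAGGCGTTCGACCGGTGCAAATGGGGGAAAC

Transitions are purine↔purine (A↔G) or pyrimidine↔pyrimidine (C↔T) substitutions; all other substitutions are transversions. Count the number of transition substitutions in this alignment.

The sequences differ at positions 2 (C/T, transition), 3 (G/A, transition), 4 (T/C, transition), 6 (G/A, transition), 13 (C/T, transition), 14 (A/G, transition), 15 (C/T, transition), 18 (G/A, transition), 19 (A/G, transition), 23 (C/T, transition), 29 (T/C, transition), 30 (T/G, transversion), 33 (A/G, transition), 34 (A/C, transversion), 42 (A/G, transition), 43 (A/G, transition).
Of the 16 differences, 14 transitions and 2 transversions, so the answer is 14.

14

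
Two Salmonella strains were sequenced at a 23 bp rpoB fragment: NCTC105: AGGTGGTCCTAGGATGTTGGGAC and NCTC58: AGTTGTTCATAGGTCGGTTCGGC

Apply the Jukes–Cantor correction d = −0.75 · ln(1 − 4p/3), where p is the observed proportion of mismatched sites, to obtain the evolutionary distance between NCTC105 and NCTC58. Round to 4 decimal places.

Differing sites — 3:G/T; 6:G/T; 9:C/A; 14:A/T; 15:T/C; 17:T/G; 19:G/T; 20:G/C; 22:A/G.
p = 9/23 = 0.391304.
d = −0.75 · ln(1 − (4/3)·0.391304) = −0.75 · ln(0.478261) = −0.75 · (-0.737599) = 0.5532.

0.5532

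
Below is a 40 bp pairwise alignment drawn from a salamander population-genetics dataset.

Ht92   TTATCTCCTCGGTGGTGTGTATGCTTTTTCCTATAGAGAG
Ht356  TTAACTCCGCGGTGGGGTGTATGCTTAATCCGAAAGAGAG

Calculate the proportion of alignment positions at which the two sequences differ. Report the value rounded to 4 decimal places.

Mismatches occur at site 4 (T↔A), site 9 (T↔G), site 16 (T↔G), site 27 (T↔A), site 28 (T↔A), site 32 (T↔G), site 34 (T↔A).
There are 7 differences over 40 sites, so p = 7/40 = 0.1750.

0.1750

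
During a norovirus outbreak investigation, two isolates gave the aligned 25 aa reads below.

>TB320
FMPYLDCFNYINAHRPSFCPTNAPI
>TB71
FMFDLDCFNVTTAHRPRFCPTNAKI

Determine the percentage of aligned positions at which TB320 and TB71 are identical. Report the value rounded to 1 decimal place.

72.0%

Mismatches occur at site 3 (P↔F), site 4 (Y↔D), site 10 (Y↔V), site 11 (I↔T), site 12 (N↔T), site 17 (S↔R), site 24 (P↔K).
18 of the 25 sites match, so the percent identity is 18/25 × 100 = 72.0%.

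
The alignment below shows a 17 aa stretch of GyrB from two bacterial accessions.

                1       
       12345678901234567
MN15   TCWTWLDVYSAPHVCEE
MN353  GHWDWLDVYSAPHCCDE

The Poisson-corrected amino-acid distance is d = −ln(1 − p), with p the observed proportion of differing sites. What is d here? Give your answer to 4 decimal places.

0.3483

The sequences differ at positions 1 (T/G), 2 (C/H), 4 (T/D), 14 (V/C), 16 (E/D).
p = 5/17 = 0.294118.
d = −ln(1 − 0.294118) = −ln(0.705882) = 0.3483.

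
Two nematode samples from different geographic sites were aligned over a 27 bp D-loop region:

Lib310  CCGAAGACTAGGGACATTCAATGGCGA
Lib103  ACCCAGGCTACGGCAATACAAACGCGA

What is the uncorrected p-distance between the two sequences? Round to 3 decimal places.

0.370

The sequences differ at positions 1 (C/A), 3 (G/C), 4 (A/C), 7 (A/G), 11 (G/C), 14 (A/C), 15 (C/A), 18 (T/A), 22 (T/A), 23 (G/C).
There are 10 differences over 27 sites, so p = 10/27 = 0.370.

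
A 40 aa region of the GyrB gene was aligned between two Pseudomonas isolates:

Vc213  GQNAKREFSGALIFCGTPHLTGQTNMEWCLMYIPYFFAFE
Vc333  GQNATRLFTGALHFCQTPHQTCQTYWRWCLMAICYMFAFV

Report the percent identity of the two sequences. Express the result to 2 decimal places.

65.00%

The sequences differ at positions 5 (K/T), 7 (E/L), 9 (S/T), 13 (I/H), 16 (G/Q), 20 (L/Q), 22 (G/C), 25 (N/Y), 26 (M/W), 27 (E/R), 32 (Y/A), 34 (P/C), 36 (F/M), 40 (E/V).
26 of the 40 sites match, so the percent identity is 26/40 × 100 = 65.00%.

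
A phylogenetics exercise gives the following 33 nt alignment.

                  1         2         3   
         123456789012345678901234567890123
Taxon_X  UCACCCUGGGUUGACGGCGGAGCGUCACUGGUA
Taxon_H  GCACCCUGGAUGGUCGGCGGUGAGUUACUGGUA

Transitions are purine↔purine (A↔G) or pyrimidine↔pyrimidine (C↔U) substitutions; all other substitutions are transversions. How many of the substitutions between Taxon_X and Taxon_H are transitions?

2

The sequences differ at positions 1 (U/G, transversion), 10 (G/A, transition), 12 (U/G, transversion), 14 (A/U, transversion), 21 (A/U, transversion), 23 (C/A, transversion), 26 (C/U, transition).
Of the 7 differences, 2 transitions and 5 transversions, so the answer is 2.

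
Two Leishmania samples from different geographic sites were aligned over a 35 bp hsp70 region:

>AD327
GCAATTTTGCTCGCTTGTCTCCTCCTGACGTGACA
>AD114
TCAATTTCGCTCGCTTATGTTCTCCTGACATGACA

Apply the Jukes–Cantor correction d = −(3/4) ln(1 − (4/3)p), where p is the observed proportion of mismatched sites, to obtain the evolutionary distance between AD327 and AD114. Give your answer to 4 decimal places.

0.1946

Differing sites — 1:G/T; 8:T/C; 17:G/A; 19:C/G; 21:C/T; 30:G/A.
p = 6/35 = 0.171429.
d = −0.75 · ln(1 − (4/3)·0.171429) = −0.75 · ln(0.771428) = −0.75 · (-0.259512) = 0.1946.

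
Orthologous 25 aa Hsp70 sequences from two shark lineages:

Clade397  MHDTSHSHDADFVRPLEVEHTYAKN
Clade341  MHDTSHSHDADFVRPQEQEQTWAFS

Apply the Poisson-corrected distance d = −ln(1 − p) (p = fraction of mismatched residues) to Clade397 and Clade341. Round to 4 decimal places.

0.2744

Differing sites — 16:L/Q; 18:V/Q; 20:H/Q; 22:Y/W; 24:K/F; 25:N/S.
p = 6/25 = 0.240000.
d = −ln(1 − 0.240000) = −ln(0.760000) = 0.2744.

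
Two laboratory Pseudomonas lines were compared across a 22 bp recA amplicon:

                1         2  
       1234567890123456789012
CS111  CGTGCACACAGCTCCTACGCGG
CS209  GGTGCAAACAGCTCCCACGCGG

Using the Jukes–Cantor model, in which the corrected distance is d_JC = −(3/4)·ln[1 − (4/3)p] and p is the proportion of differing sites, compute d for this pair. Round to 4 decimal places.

0.1505

Differing sites — 1:C/G; 7:C/A; 16:T/C.
p = 3/22 = 0.136364.
d = −0.75 · ln(1 − (4/3)·0.136364) = −0.75 · ln(0.818181) = −0.75 · (-0.200672) = 0.1505.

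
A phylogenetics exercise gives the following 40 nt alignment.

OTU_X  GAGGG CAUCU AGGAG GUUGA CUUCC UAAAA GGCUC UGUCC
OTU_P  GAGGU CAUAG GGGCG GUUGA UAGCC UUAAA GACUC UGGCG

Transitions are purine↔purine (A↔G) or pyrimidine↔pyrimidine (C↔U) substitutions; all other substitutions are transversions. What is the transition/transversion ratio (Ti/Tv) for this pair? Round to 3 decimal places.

0.333

Mismatches occur at site 5 (G/U, transversion), site 9 (C/A, transversion), site 10 (U/G, transversion), site 11 (A/G, transition), site 14 (A/C, transversion), site 21 (C/U, transition), site 22 (U/A, transversion), site 23 (U/G, transversion), site 27 (A/U, transversion), site 32 (G/A, transition), site 38 (U/G, transversion), site 40 (C/G, transversion).
Of the 12 differences, 3 transitions and 9 transversions, so Ti/Tv = 3/9 = 0.333.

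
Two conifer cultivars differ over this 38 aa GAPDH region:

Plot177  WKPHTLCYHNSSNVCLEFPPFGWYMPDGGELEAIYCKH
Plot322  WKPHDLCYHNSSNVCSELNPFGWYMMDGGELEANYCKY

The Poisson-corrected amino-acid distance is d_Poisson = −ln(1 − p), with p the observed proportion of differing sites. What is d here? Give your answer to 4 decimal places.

0.2036

The sequences differ at positions 5 (T/D), 16 (L/S), 18 (F/L), 19 (P/N), 26 (P/M), 34 (I/N), 38 (H/Y).
p = 7/38 = 0.184211.
d = −ln(1 − 0.184211) = −ln(0.815789) = 0.2036.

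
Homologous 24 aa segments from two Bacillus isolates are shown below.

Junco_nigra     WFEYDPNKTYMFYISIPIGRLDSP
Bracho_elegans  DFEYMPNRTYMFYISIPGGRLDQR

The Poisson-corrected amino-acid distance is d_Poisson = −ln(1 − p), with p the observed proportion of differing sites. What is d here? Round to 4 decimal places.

0.2877

Differing sites — 1:W/D; 5:D/M; 8:K/R; 18:I/G; 23:S/Q; 24:P/R.
p = 6/24 = 0.250000.
d = −ln(1 − 0.250000) = −ln(0.750000) = 0.2877.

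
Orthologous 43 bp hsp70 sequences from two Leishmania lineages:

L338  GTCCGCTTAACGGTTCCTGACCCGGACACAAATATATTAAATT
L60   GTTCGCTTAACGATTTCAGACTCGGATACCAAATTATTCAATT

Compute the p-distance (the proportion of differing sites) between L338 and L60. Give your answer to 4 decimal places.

0.2326

Mismatches occur at site 3 (C↔T), site 13 (G↔A), site 16 (C↔T), site 18 (T↔A), site 22 (C↔T), site 27 (C↔T), site 30 (A↔C), site 33 (T↔A), site 34 (A↔T), site 39 (A↔C).
There are 10 differences over 43 sites, so p = 10/43 = 0.2326.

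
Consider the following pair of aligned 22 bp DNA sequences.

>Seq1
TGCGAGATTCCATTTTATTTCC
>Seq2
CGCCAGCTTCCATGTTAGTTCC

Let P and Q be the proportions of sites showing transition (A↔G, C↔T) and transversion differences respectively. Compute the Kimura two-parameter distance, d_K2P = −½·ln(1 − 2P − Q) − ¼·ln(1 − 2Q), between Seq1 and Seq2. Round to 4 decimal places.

The sequences differ at positions 1 (T/C, transition), 4 (G/C, transversion), 7 (A/C, transversion), 14 (T/G, transversion), 18 (T/G, transversion).
Of the 5 differences, 1 transition and 4 transversions over 22 sites: P = 1/22 = 0.045455, Q = 4/22 = 0.181818.
d = −0.5·ln(0.727272) − 0.25·ln(0.636364) = −0.5·(-0.318455) − 0.25·(-0.451985) = 0.2722.

0.2722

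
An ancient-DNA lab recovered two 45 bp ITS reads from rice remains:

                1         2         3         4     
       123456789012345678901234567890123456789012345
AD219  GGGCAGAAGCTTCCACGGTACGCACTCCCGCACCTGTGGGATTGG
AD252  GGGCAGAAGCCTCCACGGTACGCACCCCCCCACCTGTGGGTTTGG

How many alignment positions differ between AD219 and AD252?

4

Mismatches occur at site 11 (T→C), site 26 (T→C), site 30 (G→C), site 41 (A→T).
That gives 4 mismatches out of 45 aligned sites, so the Hamming distance is 4.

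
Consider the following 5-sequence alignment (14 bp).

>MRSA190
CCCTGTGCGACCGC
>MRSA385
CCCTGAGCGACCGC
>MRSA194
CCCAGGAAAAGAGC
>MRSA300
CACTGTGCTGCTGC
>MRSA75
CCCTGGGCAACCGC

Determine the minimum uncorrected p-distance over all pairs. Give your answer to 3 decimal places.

Pairwise Hamming distances:
  MRSA190 vs MRSA385: 1
  MRSA190 vs MRSA194: 7
  MRSA190 vs MRSA300: 4
  MRSA190 vs MRSA75: 2
  MRSA385 vs MRSA194: 7
  MRSA385 vs MRSA300: 5
  MRSA385 vs MRSA75: 2
  MRSA194 vs MRSA300: 9
  MRSA194 vs MRSA75: 5
  MRSA300 vs MRSA75: 5
The smallest is 1 mismatch, between MRSA190 and MRSA385; p = 1/14 = 0.071.

0.071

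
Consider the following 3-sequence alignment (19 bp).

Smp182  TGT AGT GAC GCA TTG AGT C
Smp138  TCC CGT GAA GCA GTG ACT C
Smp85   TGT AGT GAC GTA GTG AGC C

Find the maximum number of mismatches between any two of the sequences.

Pairwise Hamming distances:
  Smp182 vs Smp138: 6
  Smp182 vs Smp85: 3
  Smp138 vs Smp85: 7
The largest is 7, between Smp138 and Smp85.

7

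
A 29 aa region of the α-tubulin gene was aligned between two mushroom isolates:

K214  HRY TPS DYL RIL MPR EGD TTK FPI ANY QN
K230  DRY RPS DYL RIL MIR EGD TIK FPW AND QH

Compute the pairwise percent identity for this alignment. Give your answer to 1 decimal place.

Mismatches occur at site 1 (H→D), site 4 (T→R), site 14 (P→I), site 20 (T→I), site 24 (I→W), site 27 (Y→D), site 29 (N→H).
22 of the 29 sites match, so the percent identity is 22/29 × 100 = 75.9%.

75.9%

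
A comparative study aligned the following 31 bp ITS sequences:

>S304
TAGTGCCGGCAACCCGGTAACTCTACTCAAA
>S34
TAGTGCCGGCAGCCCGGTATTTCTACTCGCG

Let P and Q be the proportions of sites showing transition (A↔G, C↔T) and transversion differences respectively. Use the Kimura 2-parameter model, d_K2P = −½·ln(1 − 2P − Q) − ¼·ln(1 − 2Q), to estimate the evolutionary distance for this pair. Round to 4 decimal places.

0.2293

Differing sites — 12:A/G (Ti); 20:A/T (Tv); 21:C/T (Ti); 29:A/G (Ti); 30:A/C (Tv); 31:A/G (Ti).
Of the 6 differences, 4 transitions and 2 transversions over 31 sites: P = 4/31 = 0.129032, Q = 2/31 = 0.064516.
d = −0.5·ln(0.677420) − 0.25·ln(0.870968) = −0.5·(-0.389464) − 0.25·(-0.138150) = 0.2293.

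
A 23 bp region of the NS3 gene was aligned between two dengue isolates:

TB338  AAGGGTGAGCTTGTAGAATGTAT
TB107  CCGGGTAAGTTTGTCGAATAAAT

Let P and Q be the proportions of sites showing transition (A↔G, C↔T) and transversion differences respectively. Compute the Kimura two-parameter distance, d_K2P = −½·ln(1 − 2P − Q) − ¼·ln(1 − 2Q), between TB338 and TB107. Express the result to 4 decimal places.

0.3921

Mismatches occur at site 1 (A↔C, transversion), site 2 (A↔C, transversion), site 7 (G↔A, transition), site 10 (C↔T, transition), site 15 (A↔C, transversion), site 20 (G↔A, transition), site 21 (T↔A, transversion).
Of the 7 differences, 3 transitions and 4 transversions over 23 sites: P = 3/23 = 0.130435, Q = 4/23 = 0.173913.
d = −0.5·ln(0.565217) − 0.25·ln(0.652174) = −0.5·(-0.570546) − 0.25·(-0.427444) = 0.3921.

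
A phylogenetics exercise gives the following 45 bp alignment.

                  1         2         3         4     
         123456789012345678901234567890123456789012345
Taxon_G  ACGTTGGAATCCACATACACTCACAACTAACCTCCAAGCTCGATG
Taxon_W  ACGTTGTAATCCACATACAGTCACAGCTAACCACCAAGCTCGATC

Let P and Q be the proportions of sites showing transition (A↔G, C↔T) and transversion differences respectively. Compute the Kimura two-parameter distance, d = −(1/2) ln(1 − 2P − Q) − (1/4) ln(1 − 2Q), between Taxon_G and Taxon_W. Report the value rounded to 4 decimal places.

0.1205

Differing sites — 7:G/T (Tv); 20:C/G (Tv); 26:A/G (Ti); 33:T/A (Tv); 45:G/C (Tv).
Of the 5 differences, 1 transition and 4 transversions over 45 sites: P = 1/45 = 0.022222, Q = 4/45 = 0.088889.
d = −0.5·ln(0.866667) − 0.25·ln(0.822222) = −0.5·(-0.143100) − 0.25·(-0.195745) = 0.1205.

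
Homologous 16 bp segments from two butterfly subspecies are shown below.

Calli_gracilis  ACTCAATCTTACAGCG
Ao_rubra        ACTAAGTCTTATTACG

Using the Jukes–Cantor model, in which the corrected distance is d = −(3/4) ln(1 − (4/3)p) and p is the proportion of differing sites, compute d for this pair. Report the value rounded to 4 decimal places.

0.4042

Differing sites — 4:C/A; 6:A/G; 12:C/T; 13:A/T; 14:G/A.
p = 5/16 = 0.312500.
d = −0.75 · ln(1 − (4/3)·0.312500) = −0.75 · ln(0.583333) = −0.75 · (-0.538997) = 0.4042.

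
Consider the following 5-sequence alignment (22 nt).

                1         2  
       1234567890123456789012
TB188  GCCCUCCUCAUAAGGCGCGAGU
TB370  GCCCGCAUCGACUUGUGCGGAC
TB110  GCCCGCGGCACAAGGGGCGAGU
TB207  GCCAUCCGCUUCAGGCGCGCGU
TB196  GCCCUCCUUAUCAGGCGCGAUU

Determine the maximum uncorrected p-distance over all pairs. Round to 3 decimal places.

Pairwise Hamming distances:
  TB188 vs TB370: 11
  TB188 vs TB110: 5
  TB188 vs TB207: 5
  TB188 vs TB196: 3
  TB370 vs TB110: 11
  TB370 vs TB207: 12
  TB370 vs TB196: 11
  TB110 vs TB207: 8
  TB110 vs TB196: 8
  TB207 vs TB196: 6
The largest is 12 mismatches, between TB370 and TB207; p = 12/22 = 0.545.

0.545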